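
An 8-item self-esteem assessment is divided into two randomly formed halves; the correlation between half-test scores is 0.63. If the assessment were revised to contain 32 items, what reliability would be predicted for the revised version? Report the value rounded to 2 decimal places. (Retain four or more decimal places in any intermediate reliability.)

0.93

First correct the split-half correlation to full-test reliability: r_full = 2 × 0.63 / (1 + 0.63) ≈ 0.7730
Length factor from 8 to 32 items: n = 32/8 = 4.0000
r_new = n·r_full / (1 + (n − 1)·r_full) = 3.0920 / 3.3190 ≈ 0.9316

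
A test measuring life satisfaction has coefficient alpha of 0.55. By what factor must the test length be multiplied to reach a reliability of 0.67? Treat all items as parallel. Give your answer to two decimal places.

n = 0.67 × (1 − 0.55) / [ 0.55 × (1 − 0.67) ]
  = 0.3015 / 0.1815 = 1.6612

1.66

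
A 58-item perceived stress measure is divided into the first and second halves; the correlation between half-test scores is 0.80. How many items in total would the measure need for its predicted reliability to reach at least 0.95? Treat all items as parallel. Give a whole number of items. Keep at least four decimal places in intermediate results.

Corrected full-test reliability: r_full = 2 × 0.80 / (1 + 0.80) ≈ 0.8889
n = r_tgt(1 − r_full) / [r_full(1 − r_tgt)] = 0.95 × 0.1111 / (0.8889 × 0.05) ≈ 2.3747
Items = 2.3747 × 58 ≈ 137.73 → 138

138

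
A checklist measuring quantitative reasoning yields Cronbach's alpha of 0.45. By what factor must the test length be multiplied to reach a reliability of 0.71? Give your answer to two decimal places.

2.99

Spearman-Brown solved for the length factor n:
n = r*(1 − r) / [ r (1 − r*) ]
n = [0.71 × 0.55] / [0.45 × 0.29]
  = 0.3905 / 0.1305 = 2.9923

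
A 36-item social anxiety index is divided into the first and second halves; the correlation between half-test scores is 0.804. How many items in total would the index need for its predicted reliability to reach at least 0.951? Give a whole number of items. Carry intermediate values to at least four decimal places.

r_full = 2(0.804)/(1 + 0.804) = 0.8914
n = r_tgt(1 − r_full) / [r_full(1 − r_tgt)] = 0.951 × 0.1086 / (0.8914 × 0.049) ≈ 2.3645
Required items = 2.3645 × 36 = 85.12, so 86 items.

86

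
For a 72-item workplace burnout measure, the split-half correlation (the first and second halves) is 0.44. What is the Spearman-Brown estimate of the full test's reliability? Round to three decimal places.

0.611

r_full = 2(0.44) / (1 + 0.44)
       = 0.8800 / 1.4400 = 0.6111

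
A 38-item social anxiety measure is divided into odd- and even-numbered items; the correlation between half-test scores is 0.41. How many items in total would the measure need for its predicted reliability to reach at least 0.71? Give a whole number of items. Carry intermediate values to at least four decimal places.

Corrected full-test reliability: r_full = 2 × 0.41 / (1 + 0.41) ≈ 0.5816
n = r_tgt(1 − r_full) / [r_full(1 − r_tgt)] = 0.71 × 0.4184 / (0.5816 × 0.29) ≈ 1.7613
Required items = 1.7613 × 38 = 66.93, so 67 items.

67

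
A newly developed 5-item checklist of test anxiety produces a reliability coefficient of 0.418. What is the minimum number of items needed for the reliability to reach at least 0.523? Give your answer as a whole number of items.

8

Invert Spearman-Brown to solve for n:
n = r*(1 − r) / [ r (1 − r*) ]
n = 0.523(1 − 0.418) / [0.418(1 − 0.523)]
  = 0.304386 / 0.199386 = 1.5266
So the test needs 1.5266 × 5 ≈ 7.63 items; rounding up, 8.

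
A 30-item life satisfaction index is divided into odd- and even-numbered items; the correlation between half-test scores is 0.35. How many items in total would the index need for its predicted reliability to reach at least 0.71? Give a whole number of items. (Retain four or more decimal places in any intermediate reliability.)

Corrected full-test reliability: r_full = 2 × 0.35 / (1 + 0.35) ≈ 0.5185
n = r_tgt(1 − r_full) / [r_full(1 − r_tgt)] = 0.71 × 0.4815 / (0.5185 × 0.29) ≈ 2.2736
Required items = 2.2736 × 30 = 68.21, so 69 items.

69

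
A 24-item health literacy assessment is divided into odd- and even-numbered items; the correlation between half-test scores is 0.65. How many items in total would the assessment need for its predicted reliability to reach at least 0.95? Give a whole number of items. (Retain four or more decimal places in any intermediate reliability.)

123

Corrected full-test reliability: r_full = 2 × 0.65 / (1 + 0.65) ≈ 0.7879
Solve Spearman-Brown for n: n = 0.95(1 − 0.7879) / [0.7879(1 − 0.95)] = 5.1147
Items = 5.1147 × 24 ≈ 122.75 → 123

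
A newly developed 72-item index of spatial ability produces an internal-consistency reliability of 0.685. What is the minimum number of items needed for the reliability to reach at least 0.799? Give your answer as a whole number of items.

Spearman-Brown solved for the length factor n:
n = r*(1 − r) / [ r (1 − r*) ]
n = 0.799 × (1 − 0.685) / [ 0.685 × (1 − 0.799) ]
n = 0.251685 / 0.137685 ≈ 1.8280
Items needed = n × 72 = 1.8280 × 72 ≈ 131.62 → round up to 132

132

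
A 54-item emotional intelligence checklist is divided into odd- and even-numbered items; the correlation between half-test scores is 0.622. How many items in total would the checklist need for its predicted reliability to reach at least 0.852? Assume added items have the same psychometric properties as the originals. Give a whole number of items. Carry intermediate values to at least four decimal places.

r_full = 2(0.622)/(1 + 0.622) = 0.7670
Solve Spearman-Brown for n: n = 0.852(1 − 0.7670) / [0.7670(1 − 0.852)] = 1.7488
Items = 1.7488 × 54 ≈ 94.44 → 95

95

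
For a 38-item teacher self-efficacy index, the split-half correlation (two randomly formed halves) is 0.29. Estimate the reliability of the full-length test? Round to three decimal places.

r_full = 2(0.29) / (1 + 0.29)
       = 0.5800 / 1.2900 = 0.4496

0.450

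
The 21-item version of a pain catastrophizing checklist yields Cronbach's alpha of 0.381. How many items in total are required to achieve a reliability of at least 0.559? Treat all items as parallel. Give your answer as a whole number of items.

n = 0.559 × (1 − 0.381) / [ 0.381 × (1 − 0.559) ]
n = 0.346021 / 0.168021 ≈ 2.0594
So the test needs 2.0594 × 21 ≈ 43.25 items; rounding up, 44.

44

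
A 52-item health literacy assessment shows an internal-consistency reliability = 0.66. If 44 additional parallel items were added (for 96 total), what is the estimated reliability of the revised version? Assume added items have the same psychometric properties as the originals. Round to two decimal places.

Length ratio n = 96/52 = 1.8462
Spearman-Brown: r_new = n·r / (1 + (n − 1)·r)
r_new = 1.8462·0.66 / [1 + (1.8462 − 1)·0.66]
r_new = 1.2185 / 1.5585 ≈ 0.7818

0.78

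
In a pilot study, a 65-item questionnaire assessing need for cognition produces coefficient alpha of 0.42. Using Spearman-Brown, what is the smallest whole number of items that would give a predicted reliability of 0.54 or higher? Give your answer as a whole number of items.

106

Invert Spearman-Brown to solve for n:
n = r*(1 − r) / [ r (1 − r*) ]
n = [0.54 × 0.58] / [0.42 × 0.46]
  = 0.3132 / 0.1932 = 1.6211
1.6211 × 65 = 105.37 → 106 items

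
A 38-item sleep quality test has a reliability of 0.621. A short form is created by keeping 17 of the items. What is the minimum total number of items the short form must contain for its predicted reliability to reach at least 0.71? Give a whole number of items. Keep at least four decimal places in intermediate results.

57

Short-form reliability: n = 17/38 = 0.4474; r_17 = n·r/(1+(n−1)r) ≈ 0.4230
Length factor from the short form to reach 0.71: n' = 0.71(1 − 0.4230) / [0.4230(1 − 0.71)] ≈ 3.3396
Items = 3.3396 × 17 ≈ 56.77 → 57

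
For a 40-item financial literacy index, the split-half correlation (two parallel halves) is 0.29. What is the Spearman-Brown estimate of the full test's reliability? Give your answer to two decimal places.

r_full = 2(0.29) / (1 + 0.29)
       = 0.5800 / 1.2900 = 0.4496

0.45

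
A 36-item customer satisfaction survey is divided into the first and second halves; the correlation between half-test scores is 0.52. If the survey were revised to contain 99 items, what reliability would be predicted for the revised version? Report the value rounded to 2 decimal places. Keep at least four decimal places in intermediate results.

First correct the split-half correlation to full-test reliability: r_full = 2 × 0.52 / (1 + 0.52) ≈ 0.6842
Length factor from 36 to 99 items: n = 99/36 = 2.7500
r_new = n·r_full / (1 + (n − 1)·r_full) = 1.8816 / 2.1974 ≈ 0.8563

0.86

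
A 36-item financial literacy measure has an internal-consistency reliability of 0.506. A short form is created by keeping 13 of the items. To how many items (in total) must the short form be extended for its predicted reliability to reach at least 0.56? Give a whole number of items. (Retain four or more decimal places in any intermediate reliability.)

First, r for the 13-item form: n = 13/36 = 0.3611, so r_13 = 0.3611·0.506/(1 + (0.3611 − 1)·0.506) = 0.2700
Length factor from the short form to reach 0.56: n' = 0.56(1 − 0.2700) / [0.2700(1 − 0.56)] ≈ 3.4411
Items = 3.4411 × 13 ≈ 44.73 → 45

45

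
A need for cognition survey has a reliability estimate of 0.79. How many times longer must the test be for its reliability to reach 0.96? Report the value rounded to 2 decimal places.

6.38

Spearman-Brown solved for the length factor n:
n = r_target (1 − r_old) / [ r_old (1 − r_target) ]
n = 0.96(1 − 0.79) / [0.79(1 − 0.96)]
n = 0.2016 / 0.0316 ≈ 6.3797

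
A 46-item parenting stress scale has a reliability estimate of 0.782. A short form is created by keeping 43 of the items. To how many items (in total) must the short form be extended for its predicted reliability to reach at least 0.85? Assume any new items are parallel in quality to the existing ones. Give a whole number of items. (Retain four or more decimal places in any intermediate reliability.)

73

First, r for the 43-item form: n = 43/46 = 0.9348, so r_43 = 0.9348·0.782/(1 + (0.9348 − 1)·0.782) = 0.7703
Length factor from the short form to reach 0.85: n' = 0.85(1 − 0.7703) / [0.7703(1 − 0.85)] ≈ 1.6898
Items = 1.6898 × 43 ≈ 72.66 → 73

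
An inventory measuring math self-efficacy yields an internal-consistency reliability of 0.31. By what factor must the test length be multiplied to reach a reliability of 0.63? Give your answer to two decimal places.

3.79

Invert Spearman-Brown to solve for n:
n = r_target (1 − r_old) / [ r_old (1 − r_target) ]
n = 0.63 × (1 − 0.31) / [ 0.31 × (1 − 0.63) ]
  = 0.4347 / 0.1147 = 3.7899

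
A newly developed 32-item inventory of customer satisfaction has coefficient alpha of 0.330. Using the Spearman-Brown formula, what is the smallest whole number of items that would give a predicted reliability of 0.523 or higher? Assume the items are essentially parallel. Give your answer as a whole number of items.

n = 0.523 × (1 − 0.330) / [ 0.330 × (1 − 0.523) ]
n = 0.350410 / 0.157410 ≈ 2.2261
Items needed = n × 32 = 2.2261 × 32 ≈ 71.24 → round up to 72

72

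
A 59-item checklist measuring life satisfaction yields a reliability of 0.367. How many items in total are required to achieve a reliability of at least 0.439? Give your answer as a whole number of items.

80

Rearranging the Spearman-Brown formula for n,
n = r*(1 − r) / [ r (1 − r*) ]
n = 0.439 × (1 − 0.367) / [ 0.367 × (1 − 0.439) ]
  = 0.277887 / 0.205887 = 1.3497
Items needed = n × 59 = 1.3497 × 59 ≈ 79.63 → round up to 80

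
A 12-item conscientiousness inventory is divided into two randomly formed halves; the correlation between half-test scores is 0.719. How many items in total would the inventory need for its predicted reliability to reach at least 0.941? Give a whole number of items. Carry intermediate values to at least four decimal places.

Corrected full-test reliability: r_full = 2 × 0.719 / (1 + 0.719) ≈ 0.8365
Solve Spearman-Brown for n: n = 0.941(1 − 0.8365) / [0.8365(1 − 0.941)] = 3.1174
Items = 3.1174 × 12 ≈ 37.41 → 38

38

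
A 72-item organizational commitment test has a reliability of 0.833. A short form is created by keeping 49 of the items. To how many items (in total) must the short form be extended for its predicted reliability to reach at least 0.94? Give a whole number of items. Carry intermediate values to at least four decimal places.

227

First, r for the 49-item form: n = 49/72 = 0.6806, so r_49 = 0.6806·0.833/(1 + (0.6806 − 1)·0.833) = 0.7725
Then solve for n' with r_old = 0.7725, r_target = 0.94: n' = 0.94(1 − 0.7725)/[0.7725(1 − 0.94)] = 4.6138
Total items = 4.6138 × 49 = 226.08, rounded up to 227.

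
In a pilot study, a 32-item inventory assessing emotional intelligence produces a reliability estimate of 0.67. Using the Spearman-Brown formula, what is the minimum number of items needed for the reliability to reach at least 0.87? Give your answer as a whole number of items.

106

n = 0.87 × (1 − 0.67) / [ 0.67 × (1 − 0.87) ]
  = 0.2871 / 0.0871 = 3.2962
So the test needs 3.2962 × 32 ≈ 105.48 items; rounding up, 106.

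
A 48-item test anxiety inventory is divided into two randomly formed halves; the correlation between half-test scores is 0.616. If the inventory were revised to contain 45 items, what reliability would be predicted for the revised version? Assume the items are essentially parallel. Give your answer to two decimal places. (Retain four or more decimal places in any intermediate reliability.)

Spearman-Brown correction (n = 2): r_full = 2·0.616/(1 + 0.616) = 0.7624
Then adjust to 45 items: n = 45/48 = 0.9375
r_new = n·r_full / (1 + (n − 1)·r_full) = 0.7147 / 0.9524 ≈ 0.7504

0.75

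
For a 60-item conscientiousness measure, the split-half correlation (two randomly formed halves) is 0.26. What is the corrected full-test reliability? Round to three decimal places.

Apply the Spearman-Brown correction with n = 2:
r_full = 2(0.26) / (1 + 0.26)
       = 0.5200 / 1.2600 = 0.4127

0.413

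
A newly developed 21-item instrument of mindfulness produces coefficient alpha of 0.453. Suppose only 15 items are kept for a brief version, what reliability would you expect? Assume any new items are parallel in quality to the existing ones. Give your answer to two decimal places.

n = 15/21 = 0.7143
Spearman-Brown: r_new = n·r / (1 + (n − 1)·r)
r_new = 0.7143·0.453 / [1 + (0.7143 − 1)·0.453]
     = 0.3236 / 0.8706 = 0.3717

0.37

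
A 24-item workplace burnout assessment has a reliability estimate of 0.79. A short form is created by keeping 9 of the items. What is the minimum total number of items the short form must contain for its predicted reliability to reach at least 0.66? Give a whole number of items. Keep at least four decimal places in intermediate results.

First, r for the 9-item form: n = 9/24 = 0.3750, so r_9 = 0.3750·0.79/(1 + (0.3750 − 1)·0.79) = 0.5852
Then solve for n' with r_old = 0.5852, r_target = 0.66: n' = 0.66(1 − 0.5852)/[0.5852(1 − 0.66)] = 1.3759
Total items = 1.3759 × 9 = 12.38, rounded up to 13.

13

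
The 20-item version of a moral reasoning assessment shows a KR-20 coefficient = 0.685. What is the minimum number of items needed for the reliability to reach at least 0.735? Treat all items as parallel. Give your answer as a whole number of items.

n = [0.735 × 0.315] / [0.685 × 0.265]
  = 0.231525 / 0.181525 = 1.2754
1.2754 × 20 = 25.51 → 26 items

26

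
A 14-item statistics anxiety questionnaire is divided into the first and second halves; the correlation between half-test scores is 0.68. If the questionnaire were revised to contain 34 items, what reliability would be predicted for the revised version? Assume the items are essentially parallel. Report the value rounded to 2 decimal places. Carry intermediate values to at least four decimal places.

Full-test reliability from the split-half r: r_full = 2(0.68)/(1 + 0.68) = 0.8095
Length factor from 14 to 34 items: n = 34/14 = 2.4286
r_new = n·r_full / (1 + (n − 1)·r_full) = 1.9660 / 2.1565 ≈ 0.9117

0.91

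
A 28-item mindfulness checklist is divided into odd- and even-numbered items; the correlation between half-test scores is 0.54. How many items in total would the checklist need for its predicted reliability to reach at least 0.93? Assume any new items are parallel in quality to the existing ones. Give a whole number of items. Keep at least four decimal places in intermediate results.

r_full = 2(0.54)/(1 + 0.54) = 0.7013
Solve Spearman-Brown for n: n = 0.93(1 − 0.7013) / [0.7013(1 − 0.93)] = 5.6587
Items = 5.6587 × 28 ≈ 158.44 → 159

159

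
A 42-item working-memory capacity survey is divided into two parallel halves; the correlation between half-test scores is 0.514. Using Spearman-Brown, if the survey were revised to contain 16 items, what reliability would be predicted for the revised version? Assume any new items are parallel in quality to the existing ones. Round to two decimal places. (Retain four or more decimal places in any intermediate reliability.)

0.45

First correct the split-half correlation to full-test reliability: r_full = 2 × 0.514 / (1 + 0.514) ≈ 0.6790
Length factor from 42 to 16 items: n = 16/42 = 0.3810
r_new = n·r_full / (1 + (n − 1)·r_full) = 0.2587 / 0.5797 ≈ 0.4463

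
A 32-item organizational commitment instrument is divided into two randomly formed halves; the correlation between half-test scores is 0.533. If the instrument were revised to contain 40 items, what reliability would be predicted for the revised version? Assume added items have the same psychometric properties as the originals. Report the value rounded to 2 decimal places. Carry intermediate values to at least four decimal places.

0.74

Full-test reliability from the split-half r: r_full = 2(0.533)/(1 + 0.533) = 0.6954
Length factor from 32 to 40 items: n = 40/32 = 1.2500
r_new = n·r_full / (1 + (n − 1)·r_full) = 0.8693 / 1.1739 ≈ 0.7405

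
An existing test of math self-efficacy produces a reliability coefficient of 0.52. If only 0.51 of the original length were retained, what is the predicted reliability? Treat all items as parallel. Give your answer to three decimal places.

r_new = (0.51 × 0.52) / (1 + (0.51 − 1) × 0.52)
     = 0.2652 / 0.7452 = 0.3559

0.356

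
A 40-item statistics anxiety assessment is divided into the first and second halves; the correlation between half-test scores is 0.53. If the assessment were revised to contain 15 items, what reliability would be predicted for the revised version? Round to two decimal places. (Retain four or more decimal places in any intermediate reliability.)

Spearman-Brown correction (n = 2): r_full = 2·0.53/(1 + 0.53) = 0.6928
Then adjust to 15 items: n = 15/40 = 0.3750
r_new = n·r_full / (1 + (n − 1)·r_full) = 0.2598 / 0.5670 ≈ 0.4582

0.46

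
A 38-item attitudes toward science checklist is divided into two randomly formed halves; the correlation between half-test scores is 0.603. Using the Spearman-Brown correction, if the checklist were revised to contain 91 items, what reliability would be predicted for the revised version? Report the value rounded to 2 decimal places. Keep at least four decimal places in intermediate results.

0.88

Full-test reliability from the split-half r: r_full = 2(0.603)/(1 + 0.603) = 0.7523
Length factor from 38 to 91 items: n = 91/38 = 2.3947
r_new = n·r_full / (1 + (n − 1)·r_full) = 1.8015 / 2.0492 ≈ 0.8791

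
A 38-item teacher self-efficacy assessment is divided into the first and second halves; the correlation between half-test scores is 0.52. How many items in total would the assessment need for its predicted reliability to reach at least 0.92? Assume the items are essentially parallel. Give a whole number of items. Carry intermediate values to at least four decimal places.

202

r_full = 2(0.52)/(1 + 0.52) = 0.6842
Solve Spearman-Brown for n: n = 0.92(1 − 0.6842) / [0.6842(1 − 0.92)] = 5.3080
Items = 5.3080 × 38 ≈ 201.70 → 202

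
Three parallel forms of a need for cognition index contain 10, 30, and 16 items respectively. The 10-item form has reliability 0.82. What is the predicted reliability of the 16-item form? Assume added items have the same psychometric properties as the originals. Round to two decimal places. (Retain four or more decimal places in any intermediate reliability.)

Only the ratio of lengths matters: n = 16/10 = 1.6000
r_{16} = n·r / (1 + (n − 1)·r) = 1.3120 / 1.4920 ≈ 0.8794

0.88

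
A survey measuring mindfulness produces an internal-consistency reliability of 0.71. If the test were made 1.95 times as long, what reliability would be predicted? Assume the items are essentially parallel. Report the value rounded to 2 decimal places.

By Spearman-Brown, r_new = n r / (1 + (n − 1) r).
r_new = 1.95·0.71 / [1 + (1.95 − 1)·0.71]
     = 1.3845 / 1.6745 = 0.8268

0.83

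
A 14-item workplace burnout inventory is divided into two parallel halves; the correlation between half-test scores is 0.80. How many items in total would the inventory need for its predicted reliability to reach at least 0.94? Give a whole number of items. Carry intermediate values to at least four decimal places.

Corrected full-test reliability: r_full = 2 × 0.80 / (1 + 0.80) ≈ 0.8889
n = r_tgt(1 − r_full) / [r_full(1 − r_tgt)] = 0.94 × 0.1111 / (0.8889 × 0.06) ≈ 1.9581
Items = 1.9581 × 14 ≈ 27.41 → 28

28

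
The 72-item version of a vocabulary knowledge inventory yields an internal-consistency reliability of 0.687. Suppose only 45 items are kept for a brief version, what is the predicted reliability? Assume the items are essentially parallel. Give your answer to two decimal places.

Length ratio n = 45/72 = 0.625
Spearman-Brown: r_new = n·r / (1 + (n − 1)·r)
r_new = (0.625 × 0.687) / (1 + (0.625 − 1) × 0.687)
r_new = 0.4294 / 0.7424 ≈ 0.5784

0.58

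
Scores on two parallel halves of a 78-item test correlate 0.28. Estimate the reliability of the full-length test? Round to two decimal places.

0.44

r_full = 2(0.28) / (1 + 0.28)
       = 0.5600 / 1.2800 = 0.4375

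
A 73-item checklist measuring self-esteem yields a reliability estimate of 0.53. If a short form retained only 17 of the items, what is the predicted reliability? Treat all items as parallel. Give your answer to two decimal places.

Length ratio n = 17/73 = 0.2329
Apply the Spearman-Brown prophecy formula, r' = nr / [1 + (n − 1)r]:
r_new = (0.2329 × 0.53) / (1 + (0.2329 − 1) × 0.53)
r_new = 0.1234 / 0.5934 ≈ 0.2080

0.21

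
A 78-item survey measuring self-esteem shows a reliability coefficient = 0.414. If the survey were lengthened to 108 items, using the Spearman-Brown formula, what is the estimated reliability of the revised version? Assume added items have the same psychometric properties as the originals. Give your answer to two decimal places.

The new length is 108/78 = 1.3846 times the old.
r_new = 1.3846·0.414 / [1 + (1.3846 − 1)·0.414]
     = 0.5732 / 1.1592 = 0.4945

0.49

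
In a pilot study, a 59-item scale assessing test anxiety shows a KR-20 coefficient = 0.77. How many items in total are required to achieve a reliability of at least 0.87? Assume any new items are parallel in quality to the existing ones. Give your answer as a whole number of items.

118

n = 0.87 × (1 − 0.77) / [ 0.77 × (1 − 0.87) ]
  = 0.2001 / 0.1001 = 1.9990
So the test needs 1.9990 × 59 ≈ 117.94 items; rounding up, 118.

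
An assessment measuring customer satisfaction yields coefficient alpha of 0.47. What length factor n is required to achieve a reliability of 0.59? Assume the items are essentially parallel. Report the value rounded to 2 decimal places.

1.62

Invert Spearman-Brown to solve for n:
n = r*(1 − r) / [ r (1 − r*) ]
n = [0.59 × 0.53] / [0.47 × 0.41]
  = 0.3127 / 0.1927 = 1.6227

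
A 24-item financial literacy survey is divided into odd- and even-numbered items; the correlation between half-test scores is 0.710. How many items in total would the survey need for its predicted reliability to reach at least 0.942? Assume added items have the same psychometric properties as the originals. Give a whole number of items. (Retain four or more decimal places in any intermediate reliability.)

80

Corrected full-test reliability: r_full = 2 × 0.710 / (1 + 0.710) ≈ 0.8304
Solve Spearman-Brown for n: n = 0.942(1 − 0.8304) / [0.8304(1 − 0.942)] = 3.3171
Items = 3.3171 × 24 ≈ 79.61 → 80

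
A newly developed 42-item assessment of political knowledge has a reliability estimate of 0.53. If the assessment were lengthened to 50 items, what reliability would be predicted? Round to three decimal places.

0.573

n = 50/42 = 1.1905
Apply the Spearman-Brown prophecy formula, r' = nr / [1 + (n − 1)r]:
r_new = 1.1905·0.53 / [1 + (1.1905 − 1)·0.53]
r_new = 0.6310 / 1.1010 ≈ 0.5731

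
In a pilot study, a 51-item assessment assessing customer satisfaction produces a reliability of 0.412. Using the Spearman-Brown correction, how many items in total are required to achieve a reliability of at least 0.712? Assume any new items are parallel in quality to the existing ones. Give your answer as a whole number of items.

Rearranging the Spearman-Brown formula for n,
n = r_target (1 − r_old) / [ r_old (1 − r_target) ]
n = 0.712 × (1 − 0.412) / [ 0.412 × (1 − 0.712) ]
  = 0.418656 / 0.118656 = 3.5283
3.5283 × 51 = 179.94 → 180 items

180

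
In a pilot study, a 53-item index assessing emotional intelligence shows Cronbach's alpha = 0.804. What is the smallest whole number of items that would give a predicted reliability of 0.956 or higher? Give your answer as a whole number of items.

n = 0.956 × (1 − 0.804) / [ 0.804 × (1 − 0.956) ]
n = 0.187376 / 0.035376 ≈ 5.2967
So the test needs 5.2967 × 53 ≈ 280.73 items; rounding up, 281.

281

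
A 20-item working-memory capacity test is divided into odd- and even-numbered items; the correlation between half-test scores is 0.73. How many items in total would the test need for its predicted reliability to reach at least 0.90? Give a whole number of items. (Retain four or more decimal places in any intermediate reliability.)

34

Corrected full-test reliability: r_full = 2 × 0.73 / (1 + 0.73) ≈ 0.8439
Solve Spearman-Brown for n: n = 0.90(1 − 0.8439) / [0.8439(1 − 0.90)] = 1.6648
Required items = 1.6648 × 20 = 33.30, so 34 items.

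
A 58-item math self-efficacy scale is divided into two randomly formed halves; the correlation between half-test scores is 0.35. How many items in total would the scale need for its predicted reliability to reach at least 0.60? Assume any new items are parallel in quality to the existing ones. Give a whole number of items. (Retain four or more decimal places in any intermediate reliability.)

81

Corrected full-test reliability: r_full = 2 × 0.35 / (1 + 0.35) ≈ 0.5185
n = r_tgt(1 − r_full) / [r_full(1 − r_tgt)] = 0.60 × 0.4815 / (0.5185 × 0.40) ≈ 1.3930
Items = 1.3930 × 58 ≈ 80.79 → 81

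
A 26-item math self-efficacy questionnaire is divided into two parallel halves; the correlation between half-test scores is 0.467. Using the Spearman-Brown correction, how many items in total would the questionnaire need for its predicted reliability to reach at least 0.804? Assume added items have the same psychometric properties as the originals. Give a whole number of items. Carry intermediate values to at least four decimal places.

r_full = 2(0.467)/(1 + 0.467) = 0.6367
Solve Spearman-Brown for n: n = 0.804(1 − 0.6367) / [0.6367(1 − 0.804)] = 2.3406
Items = 2.3406 × 26 ≈ 60.86 → 61

61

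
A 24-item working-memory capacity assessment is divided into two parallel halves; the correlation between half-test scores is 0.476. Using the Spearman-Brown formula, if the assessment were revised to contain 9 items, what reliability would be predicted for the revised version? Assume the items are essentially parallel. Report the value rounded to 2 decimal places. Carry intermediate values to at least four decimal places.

0.41

First correct the split-half correlation to full-test reliability: r_full = 2 × 0.476 / (1 + 0.476) ≈ 0.6450
Length factor from 24 to 9 items: n = 9/24 = 0.3750
r_new = n·r_full / (1 + (n − 1)·r_full) = 0.2419 / 0.5969 ≈ 0.4053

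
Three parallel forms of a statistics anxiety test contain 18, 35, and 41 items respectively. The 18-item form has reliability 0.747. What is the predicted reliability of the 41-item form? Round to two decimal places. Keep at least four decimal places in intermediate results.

The 35-item form is not needed; work directly from the 18-item form with n = 41/18 = 2.2778.
r_{41} = n·r / (1 + (n − 1)·r) = 1.7015 / 1.9545 ≈ 0.8706

0.87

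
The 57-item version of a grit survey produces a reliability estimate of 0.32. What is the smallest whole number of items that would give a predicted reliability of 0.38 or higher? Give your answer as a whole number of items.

n = 0.38 × (1 − 0.32) / [ 0.32 × (1 − 0.38) ]
  = 0.2584 / 0.1984 = 1.3024
So the test needs 1.3024 × 57 ≈ 74.24 items; rounding up, 75.

75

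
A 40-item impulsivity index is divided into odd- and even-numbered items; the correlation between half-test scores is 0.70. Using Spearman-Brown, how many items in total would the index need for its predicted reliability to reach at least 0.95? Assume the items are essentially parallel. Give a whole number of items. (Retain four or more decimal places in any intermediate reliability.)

163

Corrected full-test reliability: r_full = 2 × 0.70 / (1 + 0.70) ≈ 0.8235
n = r_tgt(1 − r_full) / [r_full(1 − r_tgt)] = 0.95 × 0.1765 / (0.8235 × 0.05) ≈ 4.0723
Required items = 4.0723 × 40 = 162.89, so 163 items.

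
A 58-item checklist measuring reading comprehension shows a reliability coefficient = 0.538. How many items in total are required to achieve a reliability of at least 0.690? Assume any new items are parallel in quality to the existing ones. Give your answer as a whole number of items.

111

Invert Spearman-Brown to solve for n:
n = r_target (1 − r_old) / [ r_old (1 − r_target) ]
n = 0.690 × (1 − 0.538) / [ 0.538 × (1 − 0.690) ]
n = 0.318780 / 0.166780 ≈ 1.9114
So the test needs 1.9114 × 58 ≈ 110.86 items; rounding up, 111.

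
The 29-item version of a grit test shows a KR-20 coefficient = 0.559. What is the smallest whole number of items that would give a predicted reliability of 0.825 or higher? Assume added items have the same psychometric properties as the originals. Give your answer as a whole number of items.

n = 0.825 × (1 − 0.559) / [ 0.559 × (1 − 0.825) ]
  = 0.363825 / 0.097825 = 3.7191
3.7191 × 29 = 107.85 → 108 items

108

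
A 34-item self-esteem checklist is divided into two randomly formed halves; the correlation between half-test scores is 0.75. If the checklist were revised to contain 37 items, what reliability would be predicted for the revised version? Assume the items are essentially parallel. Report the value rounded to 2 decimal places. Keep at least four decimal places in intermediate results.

First correct the split-half correlation to full-test reliability: r_full = 2 × 0.75 / (1 + 0.75) ≈ 0.8571
Then adjust to 37 items: n = 37/34 = 1.0882
r_new = n·r_full / (1 + (n − 1)·r_full) = 0.9327 / 1.0756 ≈ 0.8671

0.87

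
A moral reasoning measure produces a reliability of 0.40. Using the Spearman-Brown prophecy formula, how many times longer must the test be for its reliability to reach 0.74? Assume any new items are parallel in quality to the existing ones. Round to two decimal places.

Rearranging the Spearman-Brown formula for n,
n = r_target (1 − r_old) / [ r_old (1 − r_target) ]
n = 0.74 × (1 − 0.40) / [ 0.40 × (1 − 0.74) ]
n = 0.4440 / 0.1040 ≈ 4.2692

4.27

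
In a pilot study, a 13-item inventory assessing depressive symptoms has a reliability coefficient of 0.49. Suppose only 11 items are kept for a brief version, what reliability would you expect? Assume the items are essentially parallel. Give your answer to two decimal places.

0.45

Length ratio n = 11/13 = 0.8462
Spearman-Brown: r_new = n·r / (1 + (n − 1)·r)
r_new = (0.8462 × 0.49) / (1 + (0.8462 − 1) × 0.49)
     = 0.4146 / 0.9246 = 0.4484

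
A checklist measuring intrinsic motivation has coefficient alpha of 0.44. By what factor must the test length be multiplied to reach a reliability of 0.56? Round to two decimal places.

1.62

Rearranging the Spearman-Brown formula for n,
n = r_target (1 − r_old) / [ r_old (1 − r_target) ]
n = 0.56 × (1 − 0.44) / [ 0.44 × (1 − 0.56) ]
n = 0.3136 / 0.1936 ≈ 1.6198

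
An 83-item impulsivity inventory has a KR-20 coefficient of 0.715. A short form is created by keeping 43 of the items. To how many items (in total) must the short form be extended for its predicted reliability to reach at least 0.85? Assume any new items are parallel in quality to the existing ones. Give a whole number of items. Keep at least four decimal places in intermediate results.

188

Short-form reliability: n = 43/83 = 0.5181; r_43 = n·r/(1+(n−1)r) ≈ 0.5652
Length factor from the short form to reach 0.85: n' = 0.85(1 − 0.5652) / [0.5652(1 − 0.85)] ≈ 4.3593
Items = 4.3593 × 43 ≈ 187.45 → 188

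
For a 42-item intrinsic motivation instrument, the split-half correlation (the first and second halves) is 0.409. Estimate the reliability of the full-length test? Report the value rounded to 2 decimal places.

0.58

r_full = 2r_hh / (1 + r_hh) = 2 × 0.409 / (1 + 0.409)
r_full = 0.8180 / 1.4090 ≈ 0.5806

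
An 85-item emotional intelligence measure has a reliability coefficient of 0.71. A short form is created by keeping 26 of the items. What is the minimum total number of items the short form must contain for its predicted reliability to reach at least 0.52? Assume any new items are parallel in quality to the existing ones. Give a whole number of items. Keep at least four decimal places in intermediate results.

38

Short-form reliability: n = 26/85 = 0.3059; r_26 = n·r/(1+(n−1)r) ≈ 0.4282
Then solve for n' with r_old = 0.4282, r_target = 0.52: n' = 0.52(1 − 0.4282)/[0.4282(1 − 0.52)] = 1.4466
Total items = 1.4466 × 26 = 37.61, rounded up to 38.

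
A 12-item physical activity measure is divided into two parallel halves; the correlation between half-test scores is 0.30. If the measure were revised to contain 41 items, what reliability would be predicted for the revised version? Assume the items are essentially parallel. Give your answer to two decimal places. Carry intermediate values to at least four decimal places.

First correct the split-half correlation to full-test reliability: r_full = 2 × 0.30 / (1 + 0.30) ≈ 0.4615
Length factor from 12 to 41 items: n = 41/12 = 3.4167
r_new = n·r_full / (1 + (n − 1)·r_full) = 1.5768 / 2.1153 ≈ 0.7454

0.75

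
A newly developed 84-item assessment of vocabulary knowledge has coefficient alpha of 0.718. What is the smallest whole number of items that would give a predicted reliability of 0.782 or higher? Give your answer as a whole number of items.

Spearman-Brown solved for the length factor n:
n = r_target (1 − r_old) / [ r_old (1 − r_target) ]
n = 0.782(1 − 0.718) / [0.718(1 − 0.782)]
n = 0.220524 / 0.156524 ≈ 1.4089
Items needed = n × 84 = 1.4089 × 84 ≈ 118.35 → round up to 119

119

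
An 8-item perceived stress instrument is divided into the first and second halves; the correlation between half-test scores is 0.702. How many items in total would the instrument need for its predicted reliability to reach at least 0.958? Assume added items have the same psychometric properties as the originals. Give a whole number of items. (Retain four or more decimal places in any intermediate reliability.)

39

Corrected full-test reliability: r_full = 2 × 0.702 / (1 + 0.702) ≈ 0.8249
Solve Spearman-Brown for n: n = 0.958(1 − 0.8249) / [0.8249(1 − 0.958)] = 4.8417
Required items = 4.8417 × 8 = 38.73, so 39 items.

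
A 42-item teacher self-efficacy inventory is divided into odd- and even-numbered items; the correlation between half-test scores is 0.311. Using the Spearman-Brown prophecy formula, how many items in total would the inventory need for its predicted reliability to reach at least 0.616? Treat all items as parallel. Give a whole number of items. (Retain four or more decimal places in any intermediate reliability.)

75

r_full = 2(0.311)/(1 + 0.311) = 0.4744
Solve Spearman-Brown for n: n = 0.616(1 − 0.4744) / [0.4744(1 − 0.616)] = 1.7773
Items = 1.7773 × 42 ≈ 74.65 → 75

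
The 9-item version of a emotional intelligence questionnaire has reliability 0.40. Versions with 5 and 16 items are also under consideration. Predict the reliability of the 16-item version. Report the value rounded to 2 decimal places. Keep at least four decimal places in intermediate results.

0.54

The 5-item form is not needed; work directly from the 9-item form with n = 16/9 = 1.7778.
r_{16} = n·r / (1 + (n − 1)·r) = 0.7111 / 1.3111 ≈ 0.5424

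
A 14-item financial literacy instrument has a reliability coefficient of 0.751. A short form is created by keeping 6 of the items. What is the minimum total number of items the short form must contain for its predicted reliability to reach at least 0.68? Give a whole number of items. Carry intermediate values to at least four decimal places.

Short-form reliability: n = 6/14 = 0.4286; r_6 = n·r/(1+(n−1)r) ≈ 0.5638
Length factor from the short form to reach 0.68: n' = 0.68(1 − 0.5638) / [0.5638(1 − 0.68)] ≈ 1.6441
Total items = 1.6441 × 6 = 9.86, rounded up to 10.

10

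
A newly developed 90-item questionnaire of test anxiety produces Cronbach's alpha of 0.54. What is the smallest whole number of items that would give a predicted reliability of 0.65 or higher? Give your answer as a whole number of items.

143

n = 0.65(1 − 0.54) / [0.54(1 − 0.65)]
  = 0.2990 / 0.1890 = 1.5820
1.5820 × 90 = 142.38 → 143 items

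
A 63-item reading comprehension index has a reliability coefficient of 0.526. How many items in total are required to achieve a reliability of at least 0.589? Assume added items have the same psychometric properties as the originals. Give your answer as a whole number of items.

n = 0.589 × (1 − 0.526) / [ 0.526 × (1 − 0.589) ]
n = 0.279186 / 0.216186 ≈ 1.2914
Items needed = n × 63 = 1.2914 × 63 ≈ 81.36 → round up to 82

82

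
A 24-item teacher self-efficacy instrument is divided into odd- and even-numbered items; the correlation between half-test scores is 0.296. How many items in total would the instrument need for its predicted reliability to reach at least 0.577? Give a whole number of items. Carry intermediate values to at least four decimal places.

Corrected full-test reliability: r_full = 2 × 0.296 / (1 + 0.296) ≈ 0.4568
Solve Spearman-Brown for n: n = 0.577(1 − 0.4568) / [0.4568(1 − 0.577)] = 1.6221
Required items = 1.6221 × 24 = 38.93, so 39 items.

39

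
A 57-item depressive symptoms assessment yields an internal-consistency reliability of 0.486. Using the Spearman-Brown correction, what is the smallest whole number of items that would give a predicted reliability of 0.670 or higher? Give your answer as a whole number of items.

Rearranging the Spearman-Brown formula for n,
n = r*(1 − r) / [ r (1 − r*) ]
n = [0.670 × 0.514] / [0.486 × 0.330]
  = 0.344380 / 0.160380 = 2.1473
So the test needs 2.1473 × 57 ≈ 122.40 items; rounding up, 123.

123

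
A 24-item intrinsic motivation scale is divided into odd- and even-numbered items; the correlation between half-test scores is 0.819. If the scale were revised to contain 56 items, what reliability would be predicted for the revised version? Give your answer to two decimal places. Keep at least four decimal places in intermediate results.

Full-test reliability from the split-half r: r_full = 2(0.819)/(1 + 0.819) = 0.9005
Length factor from 24 to 56 items: n = 56/24 = 2.3333
r_new = n·r_full / (1 + (n − 1)·r_full) = 2.1011 / 2.2006 ≈ 0.9548

0.95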